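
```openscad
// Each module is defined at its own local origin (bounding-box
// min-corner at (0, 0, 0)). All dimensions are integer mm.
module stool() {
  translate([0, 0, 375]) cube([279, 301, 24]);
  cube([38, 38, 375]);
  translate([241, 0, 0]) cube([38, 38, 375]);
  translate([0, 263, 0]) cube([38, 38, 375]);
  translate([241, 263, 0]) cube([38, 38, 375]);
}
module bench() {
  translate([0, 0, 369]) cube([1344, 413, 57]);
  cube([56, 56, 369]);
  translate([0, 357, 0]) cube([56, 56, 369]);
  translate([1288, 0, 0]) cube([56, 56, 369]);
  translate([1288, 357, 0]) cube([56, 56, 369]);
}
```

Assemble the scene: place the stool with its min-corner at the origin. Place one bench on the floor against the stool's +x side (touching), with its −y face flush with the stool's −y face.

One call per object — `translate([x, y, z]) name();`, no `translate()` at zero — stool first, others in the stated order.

stool();
translate([279, 0, 0]) bench();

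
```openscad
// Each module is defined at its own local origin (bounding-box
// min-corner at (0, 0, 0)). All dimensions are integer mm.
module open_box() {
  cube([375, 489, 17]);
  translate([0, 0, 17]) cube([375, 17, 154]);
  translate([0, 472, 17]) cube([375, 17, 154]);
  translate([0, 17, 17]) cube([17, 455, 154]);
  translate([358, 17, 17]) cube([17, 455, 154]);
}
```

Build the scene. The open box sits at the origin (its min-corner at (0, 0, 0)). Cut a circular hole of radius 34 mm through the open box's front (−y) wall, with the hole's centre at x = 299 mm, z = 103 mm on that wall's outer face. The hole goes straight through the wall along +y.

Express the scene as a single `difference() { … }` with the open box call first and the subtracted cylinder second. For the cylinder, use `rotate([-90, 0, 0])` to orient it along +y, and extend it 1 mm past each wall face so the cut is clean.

difference() {
  open_box();
  translate([299, -1, 103]) rotate([-90, 0, 0]) cylinder(h = 19, r = 34);
}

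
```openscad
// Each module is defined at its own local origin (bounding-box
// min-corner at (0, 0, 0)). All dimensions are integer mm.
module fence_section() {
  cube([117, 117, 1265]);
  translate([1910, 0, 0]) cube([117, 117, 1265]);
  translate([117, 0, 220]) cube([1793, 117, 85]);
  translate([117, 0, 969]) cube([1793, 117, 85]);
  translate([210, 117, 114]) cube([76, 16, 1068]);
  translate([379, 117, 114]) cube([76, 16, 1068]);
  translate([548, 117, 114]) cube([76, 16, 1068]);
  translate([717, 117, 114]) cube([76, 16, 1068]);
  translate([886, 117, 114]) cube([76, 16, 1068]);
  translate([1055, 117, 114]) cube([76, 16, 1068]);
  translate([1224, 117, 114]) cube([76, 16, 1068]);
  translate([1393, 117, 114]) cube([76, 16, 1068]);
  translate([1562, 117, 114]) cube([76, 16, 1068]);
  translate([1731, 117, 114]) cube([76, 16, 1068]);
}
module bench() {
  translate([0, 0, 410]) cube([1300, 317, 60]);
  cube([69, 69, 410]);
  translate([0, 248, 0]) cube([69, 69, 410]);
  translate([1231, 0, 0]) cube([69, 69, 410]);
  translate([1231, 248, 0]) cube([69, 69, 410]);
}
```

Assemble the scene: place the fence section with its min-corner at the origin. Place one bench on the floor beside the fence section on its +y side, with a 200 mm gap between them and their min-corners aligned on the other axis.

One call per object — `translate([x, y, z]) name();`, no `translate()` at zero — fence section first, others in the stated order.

fence_section();
translate([0, 333, 0]) bench();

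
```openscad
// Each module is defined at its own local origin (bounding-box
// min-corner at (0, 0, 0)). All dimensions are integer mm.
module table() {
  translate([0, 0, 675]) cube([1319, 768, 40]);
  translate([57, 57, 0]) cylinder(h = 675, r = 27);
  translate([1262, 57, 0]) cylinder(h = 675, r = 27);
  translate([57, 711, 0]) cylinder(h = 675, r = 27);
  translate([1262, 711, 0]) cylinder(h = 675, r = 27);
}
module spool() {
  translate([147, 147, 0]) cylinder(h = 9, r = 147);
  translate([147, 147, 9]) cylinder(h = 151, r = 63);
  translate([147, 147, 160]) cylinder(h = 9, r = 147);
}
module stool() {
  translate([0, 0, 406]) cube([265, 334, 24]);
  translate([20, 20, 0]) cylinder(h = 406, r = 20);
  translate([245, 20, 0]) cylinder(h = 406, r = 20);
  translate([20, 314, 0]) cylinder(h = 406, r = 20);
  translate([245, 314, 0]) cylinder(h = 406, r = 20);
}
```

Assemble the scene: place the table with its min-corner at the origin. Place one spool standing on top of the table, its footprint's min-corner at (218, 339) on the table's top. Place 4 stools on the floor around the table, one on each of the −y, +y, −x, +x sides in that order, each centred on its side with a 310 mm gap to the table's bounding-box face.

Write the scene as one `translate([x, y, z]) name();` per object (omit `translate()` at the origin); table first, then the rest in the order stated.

table();
translate([218, 339, 715]) spool();
translate([527, -644, 0]) stool();
translate([527, 1078, 0]) stool();
translate([-575, 217, 0]) stool();
translate([1629, 217, 0]) stool();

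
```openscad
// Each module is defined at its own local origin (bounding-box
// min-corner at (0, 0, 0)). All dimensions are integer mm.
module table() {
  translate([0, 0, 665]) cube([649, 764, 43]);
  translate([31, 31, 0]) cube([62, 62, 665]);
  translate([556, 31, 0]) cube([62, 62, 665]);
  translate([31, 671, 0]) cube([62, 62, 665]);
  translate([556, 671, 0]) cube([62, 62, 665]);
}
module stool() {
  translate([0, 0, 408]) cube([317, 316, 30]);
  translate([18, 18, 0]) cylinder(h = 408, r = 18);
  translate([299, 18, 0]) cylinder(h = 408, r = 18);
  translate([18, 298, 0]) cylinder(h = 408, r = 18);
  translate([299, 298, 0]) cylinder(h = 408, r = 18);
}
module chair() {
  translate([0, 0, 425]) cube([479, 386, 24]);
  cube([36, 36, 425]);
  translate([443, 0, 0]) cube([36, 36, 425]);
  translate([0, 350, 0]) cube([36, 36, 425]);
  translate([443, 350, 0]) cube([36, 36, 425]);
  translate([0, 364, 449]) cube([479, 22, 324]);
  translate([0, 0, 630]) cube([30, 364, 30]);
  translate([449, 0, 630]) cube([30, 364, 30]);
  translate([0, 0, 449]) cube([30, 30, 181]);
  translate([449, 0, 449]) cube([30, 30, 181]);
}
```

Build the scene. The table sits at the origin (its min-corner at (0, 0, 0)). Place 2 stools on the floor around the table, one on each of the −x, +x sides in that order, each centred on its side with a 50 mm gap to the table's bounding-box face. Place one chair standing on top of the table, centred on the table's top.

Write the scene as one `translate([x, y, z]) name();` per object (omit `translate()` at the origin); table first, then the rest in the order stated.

table();
translate([-367, 224, 0]) stool();
translate([699, 224, 0]) stool();
translate([85, 189, 708]) chair();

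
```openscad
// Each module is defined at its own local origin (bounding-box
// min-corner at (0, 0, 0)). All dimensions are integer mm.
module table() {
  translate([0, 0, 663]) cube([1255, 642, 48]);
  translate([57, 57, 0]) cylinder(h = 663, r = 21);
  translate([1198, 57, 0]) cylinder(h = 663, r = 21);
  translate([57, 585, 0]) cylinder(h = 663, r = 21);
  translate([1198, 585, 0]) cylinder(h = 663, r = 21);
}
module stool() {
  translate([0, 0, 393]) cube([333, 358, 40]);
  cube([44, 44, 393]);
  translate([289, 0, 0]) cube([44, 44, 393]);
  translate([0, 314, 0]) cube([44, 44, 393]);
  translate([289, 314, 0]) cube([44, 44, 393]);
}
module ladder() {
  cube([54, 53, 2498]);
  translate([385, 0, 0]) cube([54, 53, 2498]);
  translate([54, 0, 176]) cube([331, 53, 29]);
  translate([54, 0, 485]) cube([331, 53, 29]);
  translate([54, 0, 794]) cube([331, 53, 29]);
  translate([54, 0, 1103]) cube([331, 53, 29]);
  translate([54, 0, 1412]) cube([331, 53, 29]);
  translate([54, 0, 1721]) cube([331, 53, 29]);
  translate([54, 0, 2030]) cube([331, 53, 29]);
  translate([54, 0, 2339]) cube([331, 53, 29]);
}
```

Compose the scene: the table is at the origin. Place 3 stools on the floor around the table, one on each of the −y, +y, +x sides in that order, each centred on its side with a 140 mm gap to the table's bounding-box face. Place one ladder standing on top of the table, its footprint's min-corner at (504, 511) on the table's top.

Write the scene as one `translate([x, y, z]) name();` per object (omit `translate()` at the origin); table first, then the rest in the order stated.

table();
translate([461, -498, 0]) stool();
translate([461, 782, 0]) stool();
translate([1395, 142, 0]) stool();
translate([504, 511, 711]) ladder();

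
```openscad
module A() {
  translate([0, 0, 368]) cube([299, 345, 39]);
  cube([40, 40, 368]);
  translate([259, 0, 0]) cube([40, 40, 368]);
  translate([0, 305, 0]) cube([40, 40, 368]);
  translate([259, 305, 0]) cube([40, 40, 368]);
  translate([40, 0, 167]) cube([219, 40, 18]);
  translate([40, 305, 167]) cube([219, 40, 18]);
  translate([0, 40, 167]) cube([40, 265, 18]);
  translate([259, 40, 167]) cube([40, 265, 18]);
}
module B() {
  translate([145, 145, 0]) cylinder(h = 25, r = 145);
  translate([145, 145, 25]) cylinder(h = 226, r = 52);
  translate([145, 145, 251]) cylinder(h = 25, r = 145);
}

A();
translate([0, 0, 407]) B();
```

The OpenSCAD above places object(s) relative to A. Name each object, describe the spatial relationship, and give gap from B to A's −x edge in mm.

The spool's min-x is at 0; the stool's min-x is 0; gap = 0 mm.

A is a stool. B is a spool. The spool is on top of the stool. The gap from the spool to the stool's −x edge is 0 mm.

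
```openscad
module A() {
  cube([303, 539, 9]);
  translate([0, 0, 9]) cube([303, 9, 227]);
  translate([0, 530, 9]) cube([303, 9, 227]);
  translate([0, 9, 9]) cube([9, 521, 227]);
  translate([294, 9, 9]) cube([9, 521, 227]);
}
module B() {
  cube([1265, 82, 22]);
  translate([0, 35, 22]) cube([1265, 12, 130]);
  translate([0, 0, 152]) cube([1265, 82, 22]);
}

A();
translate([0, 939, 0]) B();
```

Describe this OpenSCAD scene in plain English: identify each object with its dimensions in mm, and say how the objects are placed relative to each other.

A is an open storage box with external size 303×539×236 mm and wall thickness 9 mm (the base is also 9 mm thick). The base covers the whole footprint; the four walls stand on the base, with the y-facing walls full-width and the x-facing walls fitting between their inner faces.

B is an I-beam lying along x, 1265 mm long. Overall section height 174 mm. Two flanges 82 mm wide (y) and 22 mm thick, one on the floor and one at the top; a web 12 mm thick runs between them, centred on the flange width.

The I-beam is on the floor beside the open box on its +y side.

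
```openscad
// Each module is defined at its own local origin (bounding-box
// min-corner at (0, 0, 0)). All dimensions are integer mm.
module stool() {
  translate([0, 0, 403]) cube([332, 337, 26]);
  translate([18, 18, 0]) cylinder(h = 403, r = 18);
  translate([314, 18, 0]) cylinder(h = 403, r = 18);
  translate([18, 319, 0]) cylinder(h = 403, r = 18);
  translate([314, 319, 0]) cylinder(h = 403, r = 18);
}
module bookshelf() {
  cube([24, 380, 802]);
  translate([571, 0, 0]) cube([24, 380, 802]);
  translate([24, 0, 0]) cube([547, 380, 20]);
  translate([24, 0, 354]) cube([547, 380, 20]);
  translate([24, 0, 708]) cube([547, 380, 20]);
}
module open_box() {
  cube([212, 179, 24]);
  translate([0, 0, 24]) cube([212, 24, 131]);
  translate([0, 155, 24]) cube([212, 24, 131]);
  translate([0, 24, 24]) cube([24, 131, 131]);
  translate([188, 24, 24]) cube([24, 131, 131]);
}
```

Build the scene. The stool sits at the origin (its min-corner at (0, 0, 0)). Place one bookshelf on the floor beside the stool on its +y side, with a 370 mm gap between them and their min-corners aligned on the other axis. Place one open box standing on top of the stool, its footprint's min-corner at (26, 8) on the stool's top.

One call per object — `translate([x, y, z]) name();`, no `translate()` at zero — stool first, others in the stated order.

stool();
translate([0, 707, 0]) bookshelf();
translate([26, 8, 429]) open_box();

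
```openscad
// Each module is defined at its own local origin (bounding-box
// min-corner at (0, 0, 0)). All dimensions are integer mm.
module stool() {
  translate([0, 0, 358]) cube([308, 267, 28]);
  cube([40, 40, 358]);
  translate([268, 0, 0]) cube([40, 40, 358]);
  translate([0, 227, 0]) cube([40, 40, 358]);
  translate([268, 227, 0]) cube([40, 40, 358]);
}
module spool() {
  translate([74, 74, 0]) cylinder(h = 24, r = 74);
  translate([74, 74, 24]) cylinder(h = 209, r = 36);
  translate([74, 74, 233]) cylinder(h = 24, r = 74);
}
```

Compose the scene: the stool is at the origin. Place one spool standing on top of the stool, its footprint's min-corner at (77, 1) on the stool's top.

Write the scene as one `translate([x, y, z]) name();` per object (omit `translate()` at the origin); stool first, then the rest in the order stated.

stool();
translate([77, 1, 386]) spool();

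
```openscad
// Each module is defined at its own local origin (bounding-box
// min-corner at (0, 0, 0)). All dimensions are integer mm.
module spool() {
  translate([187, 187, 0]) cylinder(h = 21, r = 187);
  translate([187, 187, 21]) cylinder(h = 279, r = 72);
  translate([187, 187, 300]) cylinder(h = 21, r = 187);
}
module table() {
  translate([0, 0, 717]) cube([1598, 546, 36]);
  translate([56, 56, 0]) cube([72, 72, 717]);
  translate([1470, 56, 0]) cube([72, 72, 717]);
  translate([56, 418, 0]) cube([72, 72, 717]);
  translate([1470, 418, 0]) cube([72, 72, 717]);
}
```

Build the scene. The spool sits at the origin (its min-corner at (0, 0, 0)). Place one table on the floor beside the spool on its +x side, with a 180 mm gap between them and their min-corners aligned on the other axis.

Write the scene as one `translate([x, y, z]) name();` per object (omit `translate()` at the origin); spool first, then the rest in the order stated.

spool();
translate([554, 0, 0]) table();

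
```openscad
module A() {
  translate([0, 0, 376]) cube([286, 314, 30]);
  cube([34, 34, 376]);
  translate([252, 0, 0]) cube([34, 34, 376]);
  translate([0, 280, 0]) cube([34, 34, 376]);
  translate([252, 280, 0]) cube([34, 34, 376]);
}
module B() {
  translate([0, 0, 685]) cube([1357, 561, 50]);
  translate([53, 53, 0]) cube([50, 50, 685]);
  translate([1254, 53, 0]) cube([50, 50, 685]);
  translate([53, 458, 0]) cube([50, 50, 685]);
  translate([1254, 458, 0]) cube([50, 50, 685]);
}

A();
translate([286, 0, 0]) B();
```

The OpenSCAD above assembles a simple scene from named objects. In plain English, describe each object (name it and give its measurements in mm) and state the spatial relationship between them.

A is a four-legged stool. The seat is 286×314 mm, 30 mm thick, top at z = 406 mm. It stands on four square legs, each 34×34 mm in cross-section, from z = 0 to the seat underside, each flush with a corner of the seat.

B is a rectangular dining table. The top is 1357×561×50 mm with its upper surface at z = 735 mm. It stands on four 50×50 mm square legs, each inset 53 mm from the nearest pair of top edges, running from the floor to the underside of the top.

The table is against the stool's +x side, with their −y faces flush.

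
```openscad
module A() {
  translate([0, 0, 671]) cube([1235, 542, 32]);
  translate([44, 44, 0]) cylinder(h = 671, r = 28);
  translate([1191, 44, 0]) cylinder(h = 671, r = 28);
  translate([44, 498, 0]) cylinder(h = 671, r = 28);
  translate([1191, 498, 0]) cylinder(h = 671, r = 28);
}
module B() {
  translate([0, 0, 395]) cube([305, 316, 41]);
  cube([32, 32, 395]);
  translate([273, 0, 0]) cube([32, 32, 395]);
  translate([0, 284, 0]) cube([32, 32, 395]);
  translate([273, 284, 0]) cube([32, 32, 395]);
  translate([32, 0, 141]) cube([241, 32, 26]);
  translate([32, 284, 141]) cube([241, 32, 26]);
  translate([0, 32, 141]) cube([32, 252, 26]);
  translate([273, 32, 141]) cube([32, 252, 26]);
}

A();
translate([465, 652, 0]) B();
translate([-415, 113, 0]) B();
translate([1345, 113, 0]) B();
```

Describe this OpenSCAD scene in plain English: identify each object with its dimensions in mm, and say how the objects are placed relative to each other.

A is a rectangular dining table. The top is 1235×542×32 mm with its upper surface at z = 703 mm. It stands on four round legs of 56 mm diameter, each leg's bounding box inset 16 mm from the nearest pair of top edges, running from the floor to the underside of the top.

B is a four-legged stool. The seat is 305×316 mm, 41 mm thick, top at z = 436 mm. It stands on four square legs, each 32×32 mm in cross-section, from z = 0 to the seat underside, each flush with a corner of the seat. Four stretchers, 32 mm wide and 26 mm tall, connect adjacent legs with their undersides at z = 141 mm, each running between the inner faces of the legs it joins and aligned with the legs' outer faces on the other axis.

Three stools sit around the table at the +y, −x, +x sides.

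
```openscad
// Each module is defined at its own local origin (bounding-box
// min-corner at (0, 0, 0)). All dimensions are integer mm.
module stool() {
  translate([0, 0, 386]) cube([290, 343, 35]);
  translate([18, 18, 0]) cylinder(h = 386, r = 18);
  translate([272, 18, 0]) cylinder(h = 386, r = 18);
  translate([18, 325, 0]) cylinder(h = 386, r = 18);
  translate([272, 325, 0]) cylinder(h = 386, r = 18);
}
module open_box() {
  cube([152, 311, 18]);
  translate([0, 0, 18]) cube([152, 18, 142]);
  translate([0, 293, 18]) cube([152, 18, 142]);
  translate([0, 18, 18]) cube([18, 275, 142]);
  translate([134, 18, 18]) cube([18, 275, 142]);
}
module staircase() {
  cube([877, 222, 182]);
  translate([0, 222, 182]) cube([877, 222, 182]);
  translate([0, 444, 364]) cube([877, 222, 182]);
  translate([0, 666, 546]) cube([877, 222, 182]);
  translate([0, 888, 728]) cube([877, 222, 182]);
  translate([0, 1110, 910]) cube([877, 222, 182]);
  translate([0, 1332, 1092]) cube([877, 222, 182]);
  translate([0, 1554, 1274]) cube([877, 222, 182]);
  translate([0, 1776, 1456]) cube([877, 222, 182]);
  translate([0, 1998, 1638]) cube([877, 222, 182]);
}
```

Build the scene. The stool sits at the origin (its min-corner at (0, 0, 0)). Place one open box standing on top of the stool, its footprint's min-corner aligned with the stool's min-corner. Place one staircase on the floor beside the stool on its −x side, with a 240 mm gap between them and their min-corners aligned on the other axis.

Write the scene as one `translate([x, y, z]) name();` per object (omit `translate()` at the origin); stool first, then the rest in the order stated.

stool();
translate([0, 0, 421]) open_box();
translate([-1117, 0, 0]) staircase();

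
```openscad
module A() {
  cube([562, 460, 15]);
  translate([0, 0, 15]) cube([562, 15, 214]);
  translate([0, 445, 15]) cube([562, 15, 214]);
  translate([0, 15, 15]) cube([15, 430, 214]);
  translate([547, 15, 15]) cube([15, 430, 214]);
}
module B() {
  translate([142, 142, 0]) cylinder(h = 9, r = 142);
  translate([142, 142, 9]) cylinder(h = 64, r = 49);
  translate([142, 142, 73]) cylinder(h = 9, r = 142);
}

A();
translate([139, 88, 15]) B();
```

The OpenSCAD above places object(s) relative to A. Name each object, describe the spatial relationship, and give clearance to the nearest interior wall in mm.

Clearances: x = 124, y = 73; minimum 73 mm.

A is an open box. B is a spool. The spool sits inside the open box, centred. The clearance to the nearest interior wall is 73 mm.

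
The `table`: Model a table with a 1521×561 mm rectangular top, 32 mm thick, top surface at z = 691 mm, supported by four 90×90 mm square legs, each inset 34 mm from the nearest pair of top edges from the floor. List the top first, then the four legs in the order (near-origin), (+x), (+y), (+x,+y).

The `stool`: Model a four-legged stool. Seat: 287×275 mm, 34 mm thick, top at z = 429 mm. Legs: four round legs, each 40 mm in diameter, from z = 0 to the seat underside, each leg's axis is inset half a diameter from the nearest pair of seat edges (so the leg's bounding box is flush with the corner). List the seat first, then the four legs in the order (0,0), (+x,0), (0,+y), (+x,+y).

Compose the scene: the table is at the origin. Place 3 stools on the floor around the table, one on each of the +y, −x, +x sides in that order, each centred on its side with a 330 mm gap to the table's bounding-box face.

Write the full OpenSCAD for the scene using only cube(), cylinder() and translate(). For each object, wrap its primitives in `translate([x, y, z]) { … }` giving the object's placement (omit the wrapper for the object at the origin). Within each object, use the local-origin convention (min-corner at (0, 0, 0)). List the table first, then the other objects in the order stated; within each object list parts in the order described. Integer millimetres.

translate([0, 0, 659]) cube([1521, 561, 32]);
translate([34, 34, 0]) cube([90, 90, 659]);
translate([1397, 34, 0]) cube([90, 90, 659]);
translate([34, 437, 0]) cube([90, 90, 659]);
translate([1397, 437, 0]) cube([90, 90, 659]);
translate([617, 891, 0]) {
  translate([0, 0, 395]) cube([287, 275, 34]);
  translate([20, 20, 0]) cylinder(h = 395, r = 20);
  translate([267, 20, 0]) cylinder(h = 395, r = 20);
  translate([20, 255, 0]) cylinder(h = 395, r = 20);
  translate([267, 255, 0]) cylinder(h = 395, r = 20);
}
translate([-617, 143, 0]) {
  translate([0, 0, 395]) cube([287, 275, 34]);
  translate([20, 20, 0]) cylinder(h = 395, r = 20);
  translate([267, 20, 0]) cylinder(h = 395, r = 20);
  translate([20, 255, 0]) cylinder(h = 395, r = 20);
  translate([267, 255, 0]) cylinder(h = 395, r = 20);
}
translate([1851, 143, 0]) {
  translate([0, 0, 395]) cube([287, 275, 34]);
  translate([20, 20, 0]) cylinder(h = 395, r = 20);
  translate([267, 20, 0]) cylinder(h = 395, r = 20);
  translate([20, 255, 0]) cylinder(h = 395, r = 20);
  translate([267, 255, 0]) cylinder(h = 395, r = 20);
}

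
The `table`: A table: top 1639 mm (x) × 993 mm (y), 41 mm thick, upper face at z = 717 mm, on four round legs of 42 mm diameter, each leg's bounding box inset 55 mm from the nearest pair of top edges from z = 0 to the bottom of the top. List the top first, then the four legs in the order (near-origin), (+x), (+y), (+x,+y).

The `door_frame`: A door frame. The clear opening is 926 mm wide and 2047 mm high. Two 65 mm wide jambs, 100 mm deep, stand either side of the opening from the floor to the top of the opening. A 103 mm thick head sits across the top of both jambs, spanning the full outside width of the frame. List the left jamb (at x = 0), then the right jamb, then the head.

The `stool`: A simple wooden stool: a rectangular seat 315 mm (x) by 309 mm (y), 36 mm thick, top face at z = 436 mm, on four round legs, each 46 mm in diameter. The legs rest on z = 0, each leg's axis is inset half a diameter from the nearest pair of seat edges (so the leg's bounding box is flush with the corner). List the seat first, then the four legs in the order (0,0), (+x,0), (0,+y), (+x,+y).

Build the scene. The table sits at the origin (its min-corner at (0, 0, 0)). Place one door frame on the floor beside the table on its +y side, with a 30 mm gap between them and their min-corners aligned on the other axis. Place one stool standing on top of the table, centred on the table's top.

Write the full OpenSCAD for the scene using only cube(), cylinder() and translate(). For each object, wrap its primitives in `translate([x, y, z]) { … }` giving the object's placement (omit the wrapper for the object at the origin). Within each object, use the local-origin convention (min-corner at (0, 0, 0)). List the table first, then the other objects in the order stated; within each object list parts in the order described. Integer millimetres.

translate([0, 0, 676]) cube([1639, 993, 41]);
translate([76, 76, 0]) cylinder(h = 676, r = 21);
translate([1563, 76, 0]) cylinder(h = 676, r = 21);
translate([76, 917, 0]) cylinder(h = 676, r = 21);
translate([1563, 917, 0]) cylinder(h = 676, r = 21);
translate([0, 1023, 0]) {
  cube([65, 100, 2047]);
  translate([991, 0, 0]) cube([65, 100, 2047]);
  translate([0, 0, 2047]) cube([1056, 100, 103]);
}
translate([662, 342, 717]) {
  translate([0, 0, 400]) cube([315, 309, 36]);
  translate([23, 23, 0]) cylinder(h = 400, r = 23);
  translate([292, 23, 0]) cylinder(h = 400, r = 23);
  translate([23, 286, 0]) cylinder(h = 400, r = 23);
  translate([292, 286, 0]) cylinder(h = 400, r = 23);
}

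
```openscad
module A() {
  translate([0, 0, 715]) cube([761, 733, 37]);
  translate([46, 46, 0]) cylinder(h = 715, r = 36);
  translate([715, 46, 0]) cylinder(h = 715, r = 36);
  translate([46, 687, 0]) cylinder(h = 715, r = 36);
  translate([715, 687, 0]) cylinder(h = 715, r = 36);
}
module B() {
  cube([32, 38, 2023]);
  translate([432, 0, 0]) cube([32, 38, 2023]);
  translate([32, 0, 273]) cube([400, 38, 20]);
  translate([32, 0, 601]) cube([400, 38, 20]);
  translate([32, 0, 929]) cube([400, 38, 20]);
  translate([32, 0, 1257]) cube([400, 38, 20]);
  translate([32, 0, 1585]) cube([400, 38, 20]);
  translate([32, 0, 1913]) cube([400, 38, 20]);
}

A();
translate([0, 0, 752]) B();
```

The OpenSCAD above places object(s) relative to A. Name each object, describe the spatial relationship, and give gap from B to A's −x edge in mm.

The ladder's min-x is at 0; the table's min-x is 0; gap = 0 mm.

A is a table. B is a ladder. The ladder is on top of the table. The gap from the ladder to the table's −x edge is 0 mm.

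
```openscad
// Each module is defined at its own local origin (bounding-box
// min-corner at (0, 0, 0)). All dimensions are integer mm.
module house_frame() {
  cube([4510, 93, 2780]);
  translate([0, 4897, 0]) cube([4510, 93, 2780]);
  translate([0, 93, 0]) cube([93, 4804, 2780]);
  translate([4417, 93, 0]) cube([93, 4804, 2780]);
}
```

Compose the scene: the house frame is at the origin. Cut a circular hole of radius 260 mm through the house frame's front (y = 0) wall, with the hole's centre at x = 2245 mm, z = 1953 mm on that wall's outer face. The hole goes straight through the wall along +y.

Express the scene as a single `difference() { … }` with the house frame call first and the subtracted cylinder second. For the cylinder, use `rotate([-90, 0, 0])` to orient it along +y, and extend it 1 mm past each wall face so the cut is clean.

difference() {
  house_frame();
  translate([2245, -1, 1953]) rotate([-90, 0, 0]) cylinder(h = 95, r = 260);
}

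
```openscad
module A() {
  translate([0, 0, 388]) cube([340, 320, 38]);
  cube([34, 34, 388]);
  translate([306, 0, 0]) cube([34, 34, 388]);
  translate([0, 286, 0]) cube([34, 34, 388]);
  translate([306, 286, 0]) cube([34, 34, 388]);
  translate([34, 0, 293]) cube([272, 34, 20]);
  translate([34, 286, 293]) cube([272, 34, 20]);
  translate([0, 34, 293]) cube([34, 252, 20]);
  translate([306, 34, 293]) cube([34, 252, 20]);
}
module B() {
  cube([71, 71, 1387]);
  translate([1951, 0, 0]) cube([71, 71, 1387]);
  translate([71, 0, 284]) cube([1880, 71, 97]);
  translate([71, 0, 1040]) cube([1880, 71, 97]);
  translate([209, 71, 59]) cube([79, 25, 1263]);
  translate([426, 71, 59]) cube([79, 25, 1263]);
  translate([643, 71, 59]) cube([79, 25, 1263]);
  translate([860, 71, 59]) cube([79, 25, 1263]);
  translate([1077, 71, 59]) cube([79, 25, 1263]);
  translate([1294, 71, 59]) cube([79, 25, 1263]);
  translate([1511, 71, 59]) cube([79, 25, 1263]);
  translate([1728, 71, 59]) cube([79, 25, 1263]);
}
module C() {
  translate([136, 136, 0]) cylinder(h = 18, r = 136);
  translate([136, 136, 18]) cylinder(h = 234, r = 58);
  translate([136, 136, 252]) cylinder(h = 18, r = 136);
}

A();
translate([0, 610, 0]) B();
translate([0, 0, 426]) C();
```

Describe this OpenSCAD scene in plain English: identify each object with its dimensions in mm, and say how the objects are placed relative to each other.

A is a four-legged stool. The seat is a 340×320×38 mm slab whose top surface is at z = 426 mm; four square legs, each 34×34 mm in cross-section, run from the floor (z = 0) to the underside of the seat, each flush with a corner of the seat. Four stretchers, 34 mm wide and 20 mm tall, connect adjacent legs with their undersides at z = 293 mm, each running between the inner faces of the legs it joins and aligned with the legs' outer faces on the other axis.

B is a fence section. Two 71×71 mm posts, 1387 mm tall, stand on the floor with a clear span of 1880 mm between their inner faces. Two horizontal rails of 71×97 mm section span the gap between the posts with their undersides at z = 284 mm and z = 1040 mm, flush with the posts' −y face. 8 pickets, each 79 mm wide, 25 mm thick and 1263 mm tall, are fixed to the +y face of the rails with their bottoms at z = 59 mm, evenly spaced across the span with equal gaps (rounded down to the nearest mm) at the −x end and between each pair — any rounding remainder accumulates at the +x end.

C is a spool: two coaxial disc flanges of radius 136 mm and thickness 18 mm, joined by a core cylinder of radius 58 mm and height 234 mm. The lower flange rests on z = 0 and the three cylinders share a vertical axis.

The fence section is on the floor beside the stool on its +y side. The spool is on top of the stool.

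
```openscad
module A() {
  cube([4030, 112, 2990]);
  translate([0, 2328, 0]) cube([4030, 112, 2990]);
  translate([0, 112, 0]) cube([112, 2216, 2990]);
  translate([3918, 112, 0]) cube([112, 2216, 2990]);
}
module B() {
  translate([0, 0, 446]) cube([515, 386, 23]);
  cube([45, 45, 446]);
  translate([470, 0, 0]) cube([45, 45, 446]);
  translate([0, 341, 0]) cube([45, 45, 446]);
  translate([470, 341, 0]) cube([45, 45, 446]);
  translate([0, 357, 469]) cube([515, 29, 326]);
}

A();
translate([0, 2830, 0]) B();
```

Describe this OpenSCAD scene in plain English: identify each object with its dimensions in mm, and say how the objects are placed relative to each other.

A is a box-shaped house frame (walls only): outside footprint 4030×2440 mm, wall height 2990 mm, wall thickness 112 mm. The two y-facing walls run the full x-width; the two x-facing walls fit between the inner faces of the y-facing walls.

B is a chair: 515×386 mm seat, 23 mm thick, top at z = 469 mm, on four 45 mm square corner legs flush with the seat edges. A 29 mm thick backrest slab spans the full seat width, extending 326 mm above the seat top, its back face flush with the seat's +y edge.

The chair is on the floor beside the house frame on its +y side.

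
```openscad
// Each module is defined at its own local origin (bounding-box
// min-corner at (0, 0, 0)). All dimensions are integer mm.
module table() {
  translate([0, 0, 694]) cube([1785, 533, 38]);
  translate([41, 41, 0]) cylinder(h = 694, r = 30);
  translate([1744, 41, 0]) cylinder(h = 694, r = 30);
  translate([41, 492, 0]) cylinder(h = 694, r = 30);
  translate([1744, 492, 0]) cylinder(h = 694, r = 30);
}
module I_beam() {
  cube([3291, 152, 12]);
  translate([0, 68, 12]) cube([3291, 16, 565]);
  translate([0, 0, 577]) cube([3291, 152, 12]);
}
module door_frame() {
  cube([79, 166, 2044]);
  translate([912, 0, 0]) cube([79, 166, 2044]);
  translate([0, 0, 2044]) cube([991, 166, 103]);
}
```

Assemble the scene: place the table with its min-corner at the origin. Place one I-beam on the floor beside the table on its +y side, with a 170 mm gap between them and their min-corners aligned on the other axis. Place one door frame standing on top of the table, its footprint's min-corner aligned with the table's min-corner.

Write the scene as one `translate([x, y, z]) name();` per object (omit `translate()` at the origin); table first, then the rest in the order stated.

table();
translate([0, 703, 0]) I_beam();
translate([0, 0, 732]) door_frame();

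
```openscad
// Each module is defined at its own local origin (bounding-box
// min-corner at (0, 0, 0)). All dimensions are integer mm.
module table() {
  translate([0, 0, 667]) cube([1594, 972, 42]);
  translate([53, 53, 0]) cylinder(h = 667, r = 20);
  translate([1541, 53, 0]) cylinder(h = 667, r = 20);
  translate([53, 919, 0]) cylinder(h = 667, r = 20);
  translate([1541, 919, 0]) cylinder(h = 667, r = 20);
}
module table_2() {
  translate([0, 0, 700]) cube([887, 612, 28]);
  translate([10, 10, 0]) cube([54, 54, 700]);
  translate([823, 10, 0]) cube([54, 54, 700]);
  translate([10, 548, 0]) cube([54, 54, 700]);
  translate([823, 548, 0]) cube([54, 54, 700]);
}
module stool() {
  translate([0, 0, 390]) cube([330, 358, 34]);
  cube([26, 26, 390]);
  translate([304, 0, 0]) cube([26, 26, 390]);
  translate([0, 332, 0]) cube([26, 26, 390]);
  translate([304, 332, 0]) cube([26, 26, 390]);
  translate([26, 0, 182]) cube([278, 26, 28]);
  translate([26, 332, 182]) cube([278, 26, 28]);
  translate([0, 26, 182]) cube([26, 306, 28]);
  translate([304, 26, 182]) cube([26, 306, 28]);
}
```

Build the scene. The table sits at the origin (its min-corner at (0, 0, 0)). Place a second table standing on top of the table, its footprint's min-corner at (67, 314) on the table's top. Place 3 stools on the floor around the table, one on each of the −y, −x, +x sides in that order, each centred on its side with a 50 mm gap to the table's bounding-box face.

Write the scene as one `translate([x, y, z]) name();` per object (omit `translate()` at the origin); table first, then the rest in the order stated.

table();
translate([67, 314, 709]) table_2();
translate([632, -408, 0]) stool();
translate([-380, 307, 0]) stool();
translate([1644, 307, 0]) stool();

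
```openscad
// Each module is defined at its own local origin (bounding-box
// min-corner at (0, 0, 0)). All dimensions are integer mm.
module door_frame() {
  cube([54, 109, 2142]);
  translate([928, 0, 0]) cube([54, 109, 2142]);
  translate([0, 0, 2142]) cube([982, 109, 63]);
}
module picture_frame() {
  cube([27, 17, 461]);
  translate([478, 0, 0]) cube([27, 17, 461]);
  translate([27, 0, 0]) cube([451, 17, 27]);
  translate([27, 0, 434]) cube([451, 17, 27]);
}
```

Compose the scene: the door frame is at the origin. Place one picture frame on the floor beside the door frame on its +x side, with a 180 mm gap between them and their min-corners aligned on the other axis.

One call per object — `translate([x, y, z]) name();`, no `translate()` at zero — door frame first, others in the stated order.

door_frame();
translate([1162, 0, 0]) picture_frame();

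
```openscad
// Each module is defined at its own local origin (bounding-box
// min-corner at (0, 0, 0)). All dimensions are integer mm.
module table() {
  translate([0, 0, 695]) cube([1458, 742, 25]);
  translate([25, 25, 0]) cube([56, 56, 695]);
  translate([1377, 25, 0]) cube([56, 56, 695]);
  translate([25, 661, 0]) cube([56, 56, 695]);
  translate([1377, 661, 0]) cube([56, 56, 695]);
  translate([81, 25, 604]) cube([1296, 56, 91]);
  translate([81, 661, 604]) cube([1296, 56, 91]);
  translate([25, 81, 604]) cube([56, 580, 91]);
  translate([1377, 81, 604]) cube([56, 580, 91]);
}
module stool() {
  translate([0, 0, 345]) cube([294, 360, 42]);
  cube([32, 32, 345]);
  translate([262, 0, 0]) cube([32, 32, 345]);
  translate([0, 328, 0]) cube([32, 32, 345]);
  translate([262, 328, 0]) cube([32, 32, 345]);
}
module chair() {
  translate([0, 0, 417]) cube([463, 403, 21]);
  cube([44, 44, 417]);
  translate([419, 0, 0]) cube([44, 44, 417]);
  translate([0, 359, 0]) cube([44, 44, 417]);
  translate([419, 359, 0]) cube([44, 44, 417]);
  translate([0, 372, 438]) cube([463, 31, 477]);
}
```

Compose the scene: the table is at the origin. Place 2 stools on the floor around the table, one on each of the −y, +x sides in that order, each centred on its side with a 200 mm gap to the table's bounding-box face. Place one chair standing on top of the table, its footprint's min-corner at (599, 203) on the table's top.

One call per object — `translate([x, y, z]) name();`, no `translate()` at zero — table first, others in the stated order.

table();
translate([582, -560, 0]) stool();
translate([1658, 191, 0]) stool();
translate([599, 203, 720]) chair();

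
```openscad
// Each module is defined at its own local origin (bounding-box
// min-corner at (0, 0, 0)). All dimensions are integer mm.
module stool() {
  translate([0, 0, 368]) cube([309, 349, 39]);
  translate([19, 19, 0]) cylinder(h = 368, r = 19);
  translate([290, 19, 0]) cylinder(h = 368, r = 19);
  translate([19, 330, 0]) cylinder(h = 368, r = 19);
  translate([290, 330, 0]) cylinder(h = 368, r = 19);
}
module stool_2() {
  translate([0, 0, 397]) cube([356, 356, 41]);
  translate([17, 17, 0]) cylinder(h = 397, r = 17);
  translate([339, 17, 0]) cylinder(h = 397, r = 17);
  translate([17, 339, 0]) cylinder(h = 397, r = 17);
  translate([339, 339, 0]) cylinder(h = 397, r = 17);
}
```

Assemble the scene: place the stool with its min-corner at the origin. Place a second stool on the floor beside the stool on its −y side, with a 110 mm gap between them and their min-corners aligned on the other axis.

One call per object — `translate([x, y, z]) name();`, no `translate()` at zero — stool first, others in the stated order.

stool();
translate([0, -466, 0]) stool_2();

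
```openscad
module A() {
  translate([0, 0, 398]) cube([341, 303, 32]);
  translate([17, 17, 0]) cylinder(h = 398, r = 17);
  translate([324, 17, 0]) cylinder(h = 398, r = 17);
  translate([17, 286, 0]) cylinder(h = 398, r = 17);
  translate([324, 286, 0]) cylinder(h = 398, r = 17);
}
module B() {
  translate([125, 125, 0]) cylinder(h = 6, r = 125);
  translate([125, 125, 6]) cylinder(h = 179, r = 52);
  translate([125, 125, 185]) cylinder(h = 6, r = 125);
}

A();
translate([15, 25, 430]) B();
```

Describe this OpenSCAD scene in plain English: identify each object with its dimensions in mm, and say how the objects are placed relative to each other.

A is a simple wooden stool: a rectangular seat 341 mm (x) by 303 mm (y), 32 mm thick, top face at z = 430 mm, on four round legs, each 34 mm in diameter. The legs rest on z = 0, each leg's axis is inset half a diameter from the nearest pair of seat edges (so the leg's bounding box is flush with the corner).

B is a spool: two coaxial disc flanges of radius 125 mm and thickness 6 mm, joined by a core cylinder of radius 52 mm and height 179 mm. The lower flange rests on z = 0 and the three cylinders share a vertical axis.

The spool is on top of the stool.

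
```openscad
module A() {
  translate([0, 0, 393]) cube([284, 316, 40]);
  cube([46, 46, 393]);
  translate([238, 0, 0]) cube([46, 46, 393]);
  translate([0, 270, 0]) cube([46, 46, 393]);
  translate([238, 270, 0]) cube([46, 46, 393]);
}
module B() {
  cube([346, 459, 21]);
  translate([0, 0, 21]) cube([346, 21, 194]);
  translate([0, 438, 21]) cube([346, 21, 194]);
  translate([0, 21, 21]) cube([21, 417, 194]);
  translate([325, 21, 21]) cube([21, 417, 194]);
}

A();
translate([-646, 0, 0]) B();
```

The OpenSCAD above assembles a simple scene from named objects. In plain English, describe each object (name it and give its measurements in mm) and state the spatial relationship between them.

A is a four-legged stool. The seat is a 284×316×40 mm slab whose top surface is at z = 433 mm; four square legs, each 46×46 mm in cross-section, run from the floor (z = 0) to the underside of the seat, each flush with a corner of the seat.

B is an open-topped rectangular box: outside dimensions 346×459×215 mm, with a uniform wall and base thickness of 21 mm. The base is a full 346×459 slab on the floor; four walls sit on top of the base. The front and back walls (the −y and +y sides) span the full width; the two side walls fit between them.

The open box is on the floor beside the stool on its −x side.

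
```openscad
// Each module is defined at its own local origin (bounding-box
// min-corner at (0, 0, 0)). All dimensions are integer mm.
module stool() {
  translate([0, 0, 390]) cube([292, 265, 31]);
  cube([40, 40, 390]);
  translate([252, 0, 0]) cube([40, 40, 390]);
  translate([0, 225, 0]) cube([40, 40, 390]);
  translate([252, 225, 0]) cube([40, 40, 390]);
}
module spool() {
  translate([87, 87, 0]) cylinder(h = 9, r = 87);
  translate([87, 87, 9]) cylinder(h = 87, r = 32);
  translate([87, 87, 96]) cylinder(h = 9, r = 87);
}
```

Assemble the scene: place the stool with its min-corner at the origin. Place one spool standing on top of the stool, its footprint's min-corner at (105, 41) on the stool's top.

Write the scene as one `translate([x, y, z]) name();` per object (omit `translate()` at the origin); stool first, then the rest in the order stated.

stool();
translate([105, 41, 421]) spool();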